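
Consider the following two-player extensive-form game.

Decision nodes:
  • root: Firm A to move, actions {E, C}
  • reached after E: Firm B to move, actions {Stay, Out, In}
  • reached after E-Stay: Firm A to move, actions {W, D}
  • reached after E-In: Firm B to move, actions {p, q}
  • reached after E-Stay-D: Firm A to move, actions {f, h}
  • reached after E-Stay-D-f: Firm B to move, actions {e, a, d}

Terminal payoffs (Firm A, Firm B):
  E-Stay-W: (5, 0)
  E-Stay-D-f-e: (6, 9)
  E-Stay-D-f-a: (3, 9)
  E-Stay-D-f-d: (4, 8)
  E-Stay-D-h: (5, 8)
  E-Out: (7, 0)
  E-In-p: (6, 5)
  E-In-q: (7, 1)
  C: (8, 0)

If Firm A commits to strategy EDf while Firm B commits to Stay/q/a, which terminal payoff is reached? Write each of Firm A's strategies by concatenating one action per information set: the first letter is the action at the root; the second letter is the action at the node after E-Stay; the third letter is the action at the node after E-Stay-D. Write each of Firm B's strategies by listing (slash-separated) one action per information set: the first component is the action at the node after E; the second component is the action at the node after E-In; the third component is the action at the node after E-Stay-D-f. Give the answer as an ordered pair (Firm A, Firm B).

Trace the play path from the root:
  Firm A plays E
  Firm B plays Stay at [E]
  Firm A plays D at [E-Stay]
  Firm A plays f at [E-Stay-D]
  Firm B plays a at [E-Stay-D-f]
→ terminal payoff (3, 9).
(Firm B's choice at the node after E-In is never reached on this path, so it doesn't affect the outcome.)

(3, 9)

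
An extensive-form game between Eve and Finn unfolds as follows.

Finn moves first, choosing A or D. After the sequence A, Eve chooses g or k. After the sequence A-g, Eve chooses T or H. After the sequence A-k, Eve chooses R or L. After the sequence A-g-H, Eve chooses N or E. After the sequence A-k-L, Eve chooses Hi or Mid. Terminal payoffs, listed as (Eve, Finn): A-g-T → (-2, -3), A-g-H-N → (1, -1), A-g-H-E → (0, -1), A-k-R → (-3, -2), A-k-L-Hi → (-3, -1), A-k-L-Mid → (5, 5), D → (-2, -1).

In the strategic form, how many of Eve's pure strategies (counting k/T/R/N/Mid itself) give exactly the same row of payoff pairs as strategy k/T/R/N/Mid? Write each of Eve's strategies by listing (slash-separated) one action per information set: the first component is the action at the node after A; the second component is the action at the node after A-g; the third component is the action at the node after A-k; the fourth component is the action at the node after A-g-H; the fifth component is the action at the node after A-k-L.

8

Row for k/T/R/N/Mid (columns A, D): (-3,-2) (-2,-1).
Under k/T/R/N/Mid, Eve's choice at the node after A-g and at the node after A-g-H and at the node after A-k-L can never be reached regardless of what Finn does, so varying those choices leaves every outcome unchanged.
Holding the reachable choices fixed and varying the unreachable ones freely already gives 2 × 2 × 2 = 8 equivalent strategies.
No other strategy reproduces this row, so those 8 are the full class: k/T/R/N/Hi, k/T/R/N/Mid, k/T/R/E/Hi, k/T/R/E/Mid, k/H/R/N/Hi, k/H/R/N/Mid, k/H/R/E/Hi, k/H/R/E/Mid.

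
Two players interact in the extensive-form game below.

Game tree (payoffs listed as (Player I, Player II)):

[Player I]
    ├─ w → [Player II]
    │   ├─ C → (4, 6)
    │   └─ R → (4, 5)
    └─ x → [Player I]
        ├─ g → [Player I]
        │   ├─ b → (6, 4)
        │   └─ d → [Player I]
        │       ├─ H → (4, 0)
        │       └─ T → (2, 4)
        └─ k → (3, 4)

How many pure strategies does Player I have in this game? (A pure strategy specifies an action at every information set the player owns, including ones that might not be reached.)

16

Player I owns the root with actions {w, x} — two choices.
Player I owns the node after x with actions {g, k} — two choices.
Player I owns the node after x-g with actions {b, d} — two choices.
Player I owns the node after x-g-d with actions {H, T} — two choices.
A pure strategy fixes one action at each information set independently, so the count is the product 2 × 2 × 2 × 2 = 16.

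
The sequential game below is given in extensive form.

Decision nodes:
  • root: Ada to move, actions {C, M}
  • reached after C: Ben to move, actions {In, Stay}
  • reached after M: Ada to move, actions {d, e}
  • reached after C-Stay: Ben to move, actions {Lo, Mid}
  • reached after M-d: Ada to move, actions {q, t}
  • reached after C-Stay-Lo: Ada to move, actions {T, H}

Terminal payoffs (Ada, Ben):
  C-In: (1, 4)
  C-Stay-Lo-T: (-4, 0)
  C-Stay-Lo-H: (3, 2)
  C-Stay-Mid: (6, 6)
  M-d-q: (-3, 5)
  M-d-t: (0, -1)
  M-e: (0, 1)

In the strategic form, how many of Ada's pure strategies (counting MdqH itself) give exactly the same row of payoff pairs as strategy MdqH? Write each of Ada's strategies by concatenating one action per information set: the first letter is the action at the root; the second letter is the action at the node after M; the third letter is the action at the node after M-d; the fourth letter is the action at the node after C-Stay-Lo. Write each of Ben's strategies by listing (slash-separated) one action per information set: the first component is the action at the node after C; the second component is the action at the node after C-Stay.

Row for MdqH (columns In/Lo, In/Mid, Stay/Lo, Stay/Mid): (-3,5) (-3,5) (-3,5) (-3,5).
Under MdqH, Ada's choice at the node after C-Stay-Lo can never be reached regardless of what Ben does, so varying those choices leaves every outcome unchanged.
Holding the reachable choices fixed and varying the unreachable one freely already gives 2 equivalent strategies.
No other strategy reproduces this row, so those 2 are the full class: MdqT, MdqH.

2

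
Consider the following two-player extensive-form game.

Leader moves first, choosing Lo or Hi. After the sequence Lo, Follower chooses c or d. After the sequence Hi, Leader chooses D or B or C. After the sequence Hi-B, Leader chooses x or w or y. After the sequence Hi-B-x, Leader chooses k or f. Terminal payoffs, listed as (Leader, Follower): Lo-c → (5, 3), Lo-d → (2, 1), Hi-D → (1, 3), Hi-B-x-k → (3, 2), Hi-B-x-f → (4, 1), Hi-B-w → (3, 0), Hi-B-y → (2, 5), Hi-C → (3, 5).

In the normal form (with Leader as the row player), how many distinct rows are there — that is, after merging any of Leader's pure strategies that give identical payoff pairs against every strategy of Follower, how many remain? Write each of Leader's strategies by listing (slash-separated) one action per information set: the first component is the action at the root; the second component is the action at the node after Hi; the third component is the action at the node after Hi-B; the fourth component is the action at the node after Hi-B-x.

7

Leader has 36 pure strategies: Lo/D/x/k, Lo/D/x/f, Lo/D/w/k, Lo/D/w/f, Lo/D/y/k, Lo/D/y/f, Lo/B/x/k, Lo/B/x/f, Lo/B/w/k, Lo/B/w/f, Lo/B/y/k, Lo/B/y/f, Lo/C/x/k, Lo/C/x/f, Lo/C/w/k, Lo/C/w/f, Lo/C/y/k, Lo/C/y/f, Hi/D/x/k, Hi/D/x/f, Hi/D/w/k, Hi/D/w/f, Hi/D/y/k, Hi/D/y/f, Hi/B/x/k, Hi/B/x/f, Hi/B/w/k, Hi/B/w/f, Hi/B/y/k, Hi/B/y/f, Hi/C/x/k, Hi/C/x/f, Hi/C/w/k, Hi/C/w/f, Hi/C/y/k, Hi/C/y/f. Columns: c, d.
{Lo/D/x/k, Lo/D/x/f, Lo/D/w/k, Lo/D/w/f, Lo/D/y/k, Lo/D/y/f, Lo/B/x/k, Lo/B/x/f, Lo/B/w/k, Lo/B/w/f, Lo/B/y/k, Lo/B/y/f, Lo/C/x/k, Lo/C/x/f, Lo/C/w/k, Lo/C/w/f, Lo/C/y/k, Lo/C/y/f} → row (5,3) (2,1)
{Hi/D/x/k, Hi/D/x/f, Hi/D/w/k, Hi/D/w/f, Hi/D/y/k, Hi/D/y/f} → row (1,3) (1,3)
{Hi/B/x/k} → row (3,2) (3,2)
{Hi/B/x/f} → row (4,1) (4,1)
{Hi/B/w/k, Hi/B/w/f} → row (3,0) (3,0)
{Hi/B/y/k, Hi/B/y/f} → row (2,5) (2,5)
{Hi/C/x/k, Hi/C/x/f, Hi/C/w/k, Hi/C/w/f, Hi/C/y/k, Hi/C/y/f} → row (3,5) (3,5)
That's 7 distinct rows out of 36 strategies.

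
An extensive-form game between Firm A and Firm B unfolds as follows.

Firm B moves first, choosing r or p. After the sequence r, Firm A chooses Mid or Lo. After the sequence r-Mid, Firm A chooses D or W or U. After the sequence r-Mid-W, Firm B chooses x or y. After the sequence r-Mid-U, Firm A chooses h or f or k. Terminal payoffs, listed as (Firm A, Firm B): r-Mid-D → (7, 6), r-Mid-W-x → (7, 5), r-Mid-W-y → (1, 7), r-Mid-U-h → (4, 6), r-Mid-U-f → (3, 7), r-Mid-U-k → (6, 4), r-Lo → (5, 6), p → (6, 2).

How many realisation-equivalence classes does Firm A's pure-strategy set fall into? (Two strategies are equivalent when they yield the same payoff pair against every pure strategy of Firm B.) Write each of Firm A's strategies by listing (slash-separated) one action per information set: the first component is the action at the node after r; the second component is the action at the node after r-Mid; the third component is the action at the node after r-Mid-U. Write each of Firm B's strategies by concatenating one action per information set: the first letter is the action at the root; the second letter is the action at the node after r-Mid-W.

6

Firm A has 18 pure strategies: Mid/D/h, Mid/D/f, Mid/D/k, Mid/W/h, Mid/W/f, Mid/W/k, Mid/U/h, Mid/U/f, Mid/U/k, Lo/D/h, Lo/D/f, Lo/D/k, Lo/W/h, Lo/W/f, Lo/W/k, Lo/U/h, Lo/U/f, Lo/U/k. Columns: rx, ry, px, py.
{Mid/D/h, Mid/D/f, Mid/D/k} → row (7,6) (7,6) (6,2) (6,2)
{Mid/W/h, Mid/W/f, Mid/W/k} → row (7,5) (1,7) (6,2) (6,2)
{Mid/U/h} → row (4,6) (4,6) (6,2) (6,2)
{Mid/U/f} → row (3,7) (3,7) (6,2) (6,2)
{Mid/U/k} → row (6,4) (6,4) (6,2) (6,2)
{Lo/D/h, Lo/D/f, Lo/D/k, Lo/W/h, Lo/W/f, Lo/W/k, Lo/U/h, Lo/U/f, Lo/U/k} → row (5,6) (5,6) (6,2) (6,2)
That's 6 distinct rows out of 18 strategies.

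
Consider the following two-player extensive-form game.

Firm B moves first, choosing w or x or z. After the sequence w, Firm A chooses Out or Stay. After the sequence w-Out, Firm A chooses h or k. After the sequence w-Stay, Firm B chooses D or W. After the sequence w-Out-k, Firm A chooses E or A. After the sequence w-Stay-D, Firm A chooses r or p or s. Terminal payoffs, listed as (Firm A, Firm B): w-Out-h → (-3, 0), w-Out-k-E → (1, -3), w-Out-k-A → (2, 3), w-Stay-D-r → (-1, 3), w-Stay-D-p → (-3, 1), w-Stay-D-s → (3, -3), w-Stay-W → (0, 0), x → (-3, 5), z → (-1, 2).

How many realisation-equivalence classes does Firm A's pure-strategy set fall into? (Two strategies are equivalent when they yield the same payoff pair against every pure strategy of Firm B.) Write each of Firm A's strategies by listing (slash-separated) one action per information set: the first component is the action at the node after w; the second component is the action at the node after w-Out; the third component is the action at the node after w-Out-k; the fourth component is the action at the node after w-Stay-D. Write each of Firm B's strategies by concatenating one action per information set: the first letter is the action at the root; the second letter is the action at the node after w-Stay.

6

Firm A has 24 pure strategies: Out/h/E/r, Out/h/E/p, Out/h/E/s, Out/h/A/r, Out/h/A/p, Out/h/A/s, Out/k/E/r, Out/k/E/p, Out/k/E/s, Out/k/A/r, Out/k/A/p, Out/k/A/s, Stay/h/E/r, Stay/h/E/p, Stay/h/E/s, Stay/h/A/r, Stay/h/A/p, Stay/h/A/s, Stay/k/E/r, Stay/k/E/p, Stay/k/E/s, Stay/k/A/r, Stay/k/A/p, Stay/k/A/s. Columns: wD, wW, xD, xW, zD, zW.
{Out/h/E/r, Out/h/E/p, Out/h/E/s, Out/h/A/r, Out/h/A/p, Out/h/A/s} → row (-3,0) (-3,0) (-3,5) (-3,5) (-1,2) (-1,2)
{Out/k/E/r, Out/k/E/p, Out/k/E/s} → row (1,-3) (1,-3) (-3,5) (-3,5) (-1,2) (-1,2)
{Out/k/A/r, Out/k/A/p, Out/k/A/s} → row (2,3) (2,3) (-3,5) (-3,5) (-1,2) (-1,2)
{Stay/h/E/r, Stay/h/A/r, Stay/k/E/r, Stay/k/A/r} → row (-1,3) (0,0) (-3,5) (-3,5) (-1,2) (-1,2)
{Stay/h/E/p, Stay/h/A/p, Stay/k/E/p, Stay/k/A/p} → row (-3,1) (0,0) (-3,5) (-3,5) (-1,2) (-1,2)
{Stay/h/E/s, Stay/h/A/s, Stay/k/E/s, Stay/k/A/s} → row (3,-3) (0,0) (-3,5) (-3,5) (-1,2) (-1,2)
That's 6 distinct rows out of 24 strategies.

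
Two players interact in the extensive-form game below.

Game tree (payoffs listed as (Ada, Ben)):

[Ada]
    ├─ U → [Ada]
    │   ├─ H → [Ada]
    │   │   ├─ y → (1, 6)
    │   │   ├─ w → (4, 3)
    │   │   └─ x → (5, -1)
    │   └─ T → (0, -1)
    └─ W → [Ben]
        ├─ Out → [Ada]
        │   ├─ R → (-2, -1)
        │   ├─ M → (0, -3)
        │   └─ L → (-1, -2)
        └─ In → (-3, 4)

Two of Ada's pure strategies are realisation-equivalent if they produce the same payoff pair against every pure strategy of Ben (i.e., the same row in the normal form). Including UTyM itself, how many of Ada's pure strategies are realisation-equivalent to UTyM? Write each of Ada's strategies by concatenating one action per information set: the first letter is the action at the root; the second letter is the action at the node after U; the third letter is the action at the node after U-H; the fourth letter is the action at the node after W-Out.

Row for UTyM (columns Out, In): (0,-1) (0,-1).
Under UTyM, Ada's choice at the node after U-H and at the node after W-Out can never be reached regardless of what Ben does, so varying those choices leaves every outcome unchanged.
Holding the reachable choices fixed and varying the unreachable ones freely already gives 3 × 3 = 9 equivalent strategies.
No other strategy reproduces this row, so those 9 are the full class: UTyR, UTyM, UTyL, UTwR, UTwM, UTwL, UTxR, UTxM, UTxL.

9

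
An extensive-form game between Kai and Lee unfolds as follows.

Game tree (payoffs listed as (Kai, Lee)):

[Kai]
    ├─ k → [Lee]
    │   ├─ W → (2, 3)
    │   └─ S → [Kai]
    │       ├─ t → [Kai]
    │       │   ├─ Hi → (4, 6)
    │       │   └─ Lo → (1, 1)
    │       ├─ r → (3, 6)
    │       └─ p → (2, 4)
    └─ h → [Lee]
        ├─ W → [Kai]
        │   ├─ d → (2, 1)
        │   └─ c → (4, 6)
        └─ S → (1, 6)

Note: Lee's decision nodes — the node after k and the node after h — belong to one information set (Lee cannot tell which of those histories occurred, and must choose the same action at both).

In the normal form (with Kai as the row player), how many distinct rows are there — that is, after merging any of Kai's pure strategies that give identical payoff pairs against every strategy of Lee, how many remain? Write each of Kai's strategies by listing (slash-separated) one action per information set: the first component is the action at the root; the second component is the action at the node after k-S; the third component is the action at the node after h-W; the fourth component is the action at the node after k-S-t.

6

Kai has 24 pure strategies: k/t/d/Hi, k/t/d/Lo, k/t/c/Hi, k/t/c/Lo, k/r/d/Hi, k/r/d/Lo, k/r/c/Hi, k/r/c/Lo, k/p/d/Hi, k/p/d/Lo, k/p/c/Hi, k/p/c/Lo, h/t/d/Hi, h/t/d/Lo, h/t/c/Hi, h/t/c/Lo, h/r/d/Hi, h/r/d/Lo, h/r/c/Hi, h/r/c/Lo, h/p/d/Hi, h/p/d/Lo, h/p/c/Hi, h/p/c/Lo. Columns: W, S.
{k/t/d/Hi, k/t/c/Hi} → row (2,3) (4,6)
{k/t/d/Lo, k/t/c/Lo} → row (2,3) (1,1)
{k/r/d/Hi, k/r/d/Lo, k/r/c/Hi, k/r/c/Lo} → row (2,3) (3,6)
{k/p/d/Hi, k/p/d/Lo, k/p/c/Hi, k/p/c/Lo} → row (2,3) (2,4)
{h/t/d/Hi, h/t/d/Lo, h/r/d/Hi, h/r/d/Lo, h/p/d/Hi, h/p/d/Lo} → row (2,1) (1,6)
{h/t/c/Hi, h/t/c/Lo, h/r/c/Hi, h/r/c/Lo, h/p/c/Hi, h/p/c/Lo} → row (4,6) (1,6)
That's 6 distinct rows out of 24 strategies.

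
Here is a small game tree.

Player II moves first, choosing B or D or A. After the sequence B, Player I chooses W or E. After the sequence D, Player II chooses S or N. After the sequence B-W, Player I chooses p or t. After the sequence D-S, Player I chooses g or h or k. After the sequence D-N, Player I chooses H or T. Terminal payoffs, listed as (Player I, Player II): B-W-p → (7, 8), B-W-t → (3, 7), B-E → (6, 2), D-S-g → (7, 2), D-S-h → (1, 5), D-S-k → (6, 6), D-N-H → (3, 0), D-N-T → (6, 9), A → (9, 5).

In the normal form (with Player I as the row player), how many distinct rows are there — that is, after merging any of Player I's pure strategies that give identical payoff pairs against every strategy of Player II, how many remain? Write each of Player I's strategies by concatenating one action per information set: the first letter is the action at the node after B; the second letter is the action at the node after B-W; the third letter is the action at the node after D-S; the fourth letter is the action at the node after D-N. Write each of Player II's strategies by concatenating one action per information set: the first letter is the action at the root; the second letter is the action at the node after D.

Player I has 24 pure strategies: WpgH, WpgT, WphH, WphT, WpkH, WpkT, WtgH, WtgT, WthH, WthT, WtkH, WtkT, EpgH, EpgT, EphH, EphT, EpkH, EpkT, EtgH, EtgT, EthH, EthT, EtkH, EtkT. Columns: BS, BN, DS, DN, AS, AN.
{WpgH} → row (7,8) (7,8) (7,2) (3,0) (9,5) (9,5)
{WpgT} → row (7,8) (7,8) (7,2) (6,9) (9,5) (9,5)
{WphH} → row (7,8) (7,8) (1,5) (3,0) (9,5) (9,5)
{WphT} → row (7,8) (7,8) (1,5) (6,9) (9,5) (9,5)
{WpkH} → row (7,8) (7,8) (6,6) (3,0) (9,5) (9,5)
{WpkT} → row (7,8) (7,8) (6,6) (6,9) (9,5) (9,5)
{WtgH} → row (3,7) (3,7) (7,2) (3,0) (9,5) (9,5)
{WtgT} → row (3,7) (3,7) (7,2) (6,9) (9,5) (9,5)
{WthH} → row (3,7) (3,7) (1,5) (3,0) (9,5) (9,5)
{WthT} → row (3,7) (3,7) (1,5) (6,9) (9,5) (9,5)
{WtkH} → row (3,7) (3,7) (6,6) (3,0) (9,5) (9,5)
{WtkT} → row (3,7) (3,7) (6,6) (6,9) (9,5) (9,5)
{EpgH, EtgH} → row (6,2) (6,2) (7,2) (3,0) (9,5) (9,5)
{EpgT, EtgT} → row (6,2) (6,2) (7,2) (6,9) (9,5) (9,5)
{EphH, EthH} → row (6,2) (6,2) (1,5) (3,0) (9,5) (9,5)
{EphT, EthT} → row (6,2) (6,2) (1,5) (6,9) (9,5) (9,5)
{EpkH, EtkH} → row (6,2) (6,2) (6,6) (3,0) (9,5) (9,5)
{EpkT, EtkT} → row (6,2) (6,2) (6,6) (6,9) (9,5) (9,5)
That's 18 distinct rows out of 24 strategies.

18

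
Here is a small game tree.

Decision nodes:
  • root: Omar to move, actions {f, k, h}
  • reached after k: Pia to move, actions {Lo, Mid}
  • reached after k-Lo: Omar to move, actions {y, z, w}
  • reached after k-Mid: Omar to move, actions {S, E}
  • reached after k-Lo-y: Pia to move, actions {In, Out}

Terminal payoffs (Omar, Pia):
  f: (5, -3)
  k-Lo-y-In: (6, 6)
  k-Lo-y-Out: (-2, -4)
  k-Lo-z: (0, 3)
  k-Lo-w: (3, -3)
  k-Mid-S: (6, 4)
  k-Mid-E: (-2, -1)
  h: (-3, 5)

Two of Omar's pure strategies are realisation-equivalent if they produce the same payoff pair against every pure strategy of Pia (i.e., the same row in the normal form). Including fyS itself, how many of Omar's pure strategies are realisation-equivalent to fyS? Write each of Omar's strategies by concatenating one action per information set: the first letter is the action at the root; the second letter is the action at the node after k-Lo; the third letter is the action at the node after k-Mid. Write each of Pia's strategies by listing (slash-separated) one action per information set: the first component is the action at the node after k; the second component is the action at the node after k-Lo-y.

Row for fyS (columns Lo/In, Lo/Out, Mid/In, Mid/Out): (5,-3) (5,-3) (5,-3) (5,-3).
Under fyS, Omar's choice at the node after k-Lo and at the node after k-Mid can never be reached regardless of what Pia does, so varying those choices leaves every outcome unchanged.
Holding the reachable choices fixed and varying the unreachable ones freely already gives 3 × 2 = 6 equivalent strategies.
No other strategy reproduces this row, so those 6 are the full class: fyS, fyE, fzS, fzE, fwS, fwE.

6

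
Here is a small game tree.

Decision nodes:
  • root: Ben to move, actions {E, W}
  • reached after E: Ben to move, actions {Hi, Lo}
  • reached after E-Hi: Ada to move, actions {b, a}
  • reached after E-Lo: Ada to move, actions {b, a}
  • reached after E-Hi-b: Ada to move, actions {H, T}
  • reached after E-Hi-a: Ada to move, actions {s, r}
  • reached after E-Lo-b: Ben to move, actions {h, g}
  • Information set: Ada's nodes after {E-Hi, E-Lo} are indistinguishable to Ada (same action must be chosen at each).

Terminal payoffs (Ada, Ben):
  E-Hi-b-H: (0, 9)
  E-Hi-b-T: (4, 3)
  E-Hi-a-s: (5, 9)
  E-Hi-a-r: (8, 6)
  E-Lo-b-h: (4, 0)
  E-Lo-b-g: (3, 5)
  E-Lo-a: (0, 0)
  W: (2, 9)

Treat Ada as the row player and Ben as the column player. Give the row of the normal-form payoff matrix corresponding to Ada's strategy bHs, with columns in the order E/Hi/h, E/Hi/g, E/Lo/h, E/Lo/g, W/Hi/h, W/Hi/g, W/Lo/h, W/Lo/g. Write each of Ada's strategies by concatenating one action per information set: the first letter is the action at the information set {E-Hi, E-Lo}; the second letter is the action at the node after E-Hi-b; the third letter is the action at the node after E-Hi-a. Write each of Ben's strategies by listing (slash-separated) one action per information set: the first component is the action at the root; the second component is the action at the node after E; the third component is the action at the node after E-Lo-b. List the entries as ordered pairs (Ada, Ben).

vs E/Hi/h: Ben plays E → Ben plays Hi at [E] → Ada plays b at [E-Hi] → Ada plays H at [E-Hi-b] → (0, 9)
vs E/Hi/g: Ben plays E → Ben plays Hi at [E] → Ada plays b at [E-Hi] → Ada plays H at [E-Hi-b] → (0, 9)
vs E/Lo/h: Ben plays E → Ben plays Lo at [E] → Ada plays b at [E-Lo] → Ben plays h at [E-Lo-b] → (4, 0)
vs E/Lo/g: Ben plays E → Ben plays Lo at [E] → Ada plays b at [E-Lo] → Ben plays g at [E-Lo-b] → (3, 5)
vs W/Hi/h: Ben plays W → (2, 9)
vs W/Hi/g: Ben plays W → (2, 9)
vs W/Lo/h: Ben plays W → (2, 9)
vs W/Lo/g: Ben plays W → (2, 9)

(0,9) (0,9) (4,0) (3,5) (2,9) (2,9) (2,9) (2,9)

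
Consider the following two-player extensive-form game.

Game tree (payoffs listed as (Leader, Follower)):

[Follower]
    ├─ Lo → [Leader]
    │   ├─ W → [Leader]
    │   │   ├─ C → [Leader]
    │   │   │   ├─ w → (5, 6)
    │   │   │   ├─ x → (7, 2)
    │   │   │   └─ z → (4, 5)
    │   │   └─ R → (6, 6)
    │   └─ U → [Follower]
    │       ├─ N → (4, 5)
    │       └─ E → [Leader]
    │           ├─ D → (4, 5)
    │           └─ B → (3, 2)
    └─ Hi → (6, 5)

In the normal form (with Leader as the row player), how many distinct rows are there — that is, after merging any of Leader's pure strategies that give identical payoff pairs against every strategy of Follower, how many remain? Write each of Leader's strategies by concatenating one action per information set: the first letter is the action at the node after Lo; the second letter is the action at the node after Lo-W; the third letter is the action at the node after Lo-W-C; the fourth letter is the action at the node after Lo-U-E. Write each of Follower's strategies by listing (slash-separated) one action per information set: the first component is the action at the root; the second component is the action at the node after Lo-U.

5

Leader has 24 pure strategies: WCwD, WCwB, WCxD, WCxB, WCzD, WCzB, WRwD, WRwB, WRxD, WRxB, WRzD, WRzB, UCwD, UCwB, UCxD, UCxB, UCzD, UCzB, URwD, URwB, URxD, URxB, URzD, URzB. Columns: Lo/N, Lo/E, Hi/N, Hi/E.
{WCwD, WCwB} → row (5,6) (5,6) (6,5) (6,5)
{WCxD, WCxB} → row (7,2) (7,2) (6,5) (6,5)
{WCzD, WCzB, UCwD, UCxD, UCzD, URwD, URxD, URzD} → row (4,5) (4,5) (6,5) (6,5)
{WRwD, WRwB, WRxD, WRxB, WRzD, WRzB} → row (6,6) (6,6) (6,5) (6,5)
{UCwB, UCxB, UCzB, URwB, URxB, URzB} → row (4,5) (3,2) (6,5) (6,5)
That's 5 distinct rows out of 24 strategies.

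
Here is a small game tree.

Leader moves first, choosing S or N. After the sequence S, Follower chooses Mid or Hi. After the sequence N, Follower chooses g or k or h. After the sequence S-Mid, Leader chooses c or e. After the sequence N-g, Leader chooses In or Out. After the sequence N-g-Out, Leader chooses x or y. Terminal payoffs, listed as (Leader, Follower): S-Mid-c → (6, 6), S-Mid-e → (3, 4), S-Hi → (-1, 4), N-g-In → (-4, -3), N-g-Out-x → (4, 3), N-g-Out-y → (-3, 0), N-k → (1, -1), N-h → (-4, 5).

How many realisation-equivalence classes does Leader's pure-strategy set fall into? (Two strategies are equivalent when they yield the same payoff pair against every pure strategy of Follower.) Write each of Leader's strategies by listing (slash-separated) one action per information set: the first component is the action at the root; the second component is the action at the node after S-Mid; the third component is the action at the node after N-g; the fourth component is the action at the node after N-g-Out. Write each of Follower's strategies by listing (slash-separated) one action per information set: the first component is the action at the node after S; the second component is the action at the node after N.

Leader has 16 pure strategies: S/c/In/x, S/c/In/y, S/c/Out/x, S/c/Out/y, S/e/In/x, S/e/In/y, S/e/Out/x, S/e/Out/y, N/c/In/x, N/c/In/y, N/c/Out/x, N/c/Out/y, N/e/In/x, N/e/In/y, N/e/Out/x, N/e/Out/y. Columns: Mid/g, Mid/k, Mid/h, Hi/g, Hi/k, Hi/h.
{S/c/In/x, S/c/In/y, S/c/Out/x, S/c/Out/y} → row (6,6) (6,6) (6,6) (-1,4) (-1,4) (-1,4)
{S/e/In/x, S/e/In/y, S/e/Out/x, S/e/Out/y} → row (3,4) (3,4) (3,4) (-1,4) (-1,4) (-1,4)
{N/c/In/x, N/c/In/y, N/e/In/x, N/e/In/y} → row (-4,-3) (1,-1) (-4,5) (-4,-3) (1,-1) (-4,5)
{N/c/Out/x, N/e/Out/x} → row (4,3) (1,-1) (-4,5) (4,3) (1,-1) (-4,5)
{N/c/Out/y, N/e/Out/y} → row (-3,0) (1,-1) (-4,5) (-3,0) (1,-1) (-4,5)
That's 5 distinct rows out of 16 strategies.

5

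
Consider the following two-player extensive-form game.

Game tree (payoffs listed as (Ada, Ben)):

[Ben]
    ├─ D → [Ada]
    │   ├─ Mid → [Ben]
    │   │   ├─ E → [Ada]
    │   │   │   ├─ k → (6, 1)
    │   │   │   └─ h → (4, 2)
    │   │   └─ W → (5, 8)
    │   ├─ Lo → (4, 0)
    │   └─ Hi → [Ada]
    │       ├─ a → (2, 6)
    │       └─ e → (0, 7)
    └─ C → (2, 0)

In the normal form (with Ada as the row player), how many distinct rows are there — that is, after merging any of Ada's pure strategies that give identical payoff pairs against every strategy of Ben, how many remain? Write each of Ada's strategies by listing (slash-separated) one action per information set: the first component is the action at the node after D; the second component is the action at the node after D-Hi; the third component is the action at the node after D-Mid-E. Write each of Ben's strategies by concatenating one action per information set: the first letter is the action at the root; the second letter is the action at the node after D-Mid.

5

Ada has 12 pure strategies: Mid/a/k, Mid/a/h, Mid/e/k, Mid/e/h, Lo/a/k, Lo/a/h, Lo/e/k, Lo/e/h, Hi/a/k, Hi/a/h, Hi/e/k, Hi/e/h. Columns: DE, DW, CE, CW.
{Mid/a/k, Mid/e/k} → row (6,1) (5,8) (2,0) (2,0)
{Mid/a/h, Mid/e/h} → row (4,2) (5,8) (2,0) (2,0)
{Lo/a/k, Lo/a/h, Lo/e/k, Lo/e/h} → row (4,0) (4,0) (2,0) (2,0)
{Hi/a/k, Hi/a/h} → row (2,6) (2,6) (2,0) (2,0)
{Hi/e/k, Hi/e/h} → row (0,7) (0,7) (2,0) (2,0)
That's 5 distinct rows out of 12 strategies.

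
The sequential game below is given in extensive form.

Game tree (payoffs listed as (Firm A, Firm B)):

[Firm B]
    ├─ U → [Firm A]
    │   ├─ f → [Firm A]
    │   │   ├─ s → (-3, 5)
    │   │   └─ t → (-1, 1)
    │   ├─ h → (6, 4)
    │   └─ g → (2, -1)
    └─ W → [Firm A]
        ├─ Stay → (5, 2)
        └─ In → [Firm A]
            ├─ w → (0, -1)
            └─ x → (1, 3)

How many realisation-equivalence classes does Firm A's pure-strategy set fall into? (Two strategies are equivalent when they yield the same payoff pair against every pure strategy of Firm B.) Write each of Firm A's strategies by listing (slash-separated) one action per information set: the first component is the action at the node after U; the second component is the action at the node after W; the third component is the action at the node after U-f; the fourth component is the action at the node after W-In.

12

Firm A has 24 pure strategies: f/Stay/s/w, f/Stay/s/x, f/Stay/t/w, f/Stay/t/x, f/In/s/w, f/In/s/x, f/In/t/w, f/In/t/x, h/Stay/s/w, h/Stay/s/x, h/Stay/t/w, h/Stay/t/x, h/In/s/w, h/In/s/x, h/In/t/w, h/In/t/x, g/Stay/s/w, g/Stay/s/x, g/Stay/t/w, g/Stay/t/x, g/In/s/w, g/In/s/x, g/In/t/w, g/In/t/x. Columns: U, W.
{f/Stay/s/w, f/Stay/s/x} → row (-3,5) (5,2)
{f/Stay/t/w, f/Stay/t/x} → row (-1,1) (5,2)
{f/In/s/w} → row (-3,5) (0,-1)
{f/In/s/x} → row (-3,5) (1,3)
{f/In/t/w} → row (-1,1) (0,-1)
{f/In/t/x} → row (-1,1) (1,3)
{h/Stay/s/w, h/Stay/s/x, h/Stay/t/w, h/Stay/t/x} → row (6,4) (5,2)
{h/In/s/w, h/In/t/w} → row (6,4) (0,-1)
{h/In/s/x, h/In/t/x} → row (6,4) (1,3)
{g/Stay/s/w, g/Stay/s/x, g/Stay/t/w, g/Stay/t/x} → row (2,-1) (5,2)
{g/In/s/w, g/In/t/w} → row (2,-1) (0,-1)
{g/In/s/x, g/In/t/x} → row (2,-1) (1,3)
That's 12 distinct rows out of 24 strategies.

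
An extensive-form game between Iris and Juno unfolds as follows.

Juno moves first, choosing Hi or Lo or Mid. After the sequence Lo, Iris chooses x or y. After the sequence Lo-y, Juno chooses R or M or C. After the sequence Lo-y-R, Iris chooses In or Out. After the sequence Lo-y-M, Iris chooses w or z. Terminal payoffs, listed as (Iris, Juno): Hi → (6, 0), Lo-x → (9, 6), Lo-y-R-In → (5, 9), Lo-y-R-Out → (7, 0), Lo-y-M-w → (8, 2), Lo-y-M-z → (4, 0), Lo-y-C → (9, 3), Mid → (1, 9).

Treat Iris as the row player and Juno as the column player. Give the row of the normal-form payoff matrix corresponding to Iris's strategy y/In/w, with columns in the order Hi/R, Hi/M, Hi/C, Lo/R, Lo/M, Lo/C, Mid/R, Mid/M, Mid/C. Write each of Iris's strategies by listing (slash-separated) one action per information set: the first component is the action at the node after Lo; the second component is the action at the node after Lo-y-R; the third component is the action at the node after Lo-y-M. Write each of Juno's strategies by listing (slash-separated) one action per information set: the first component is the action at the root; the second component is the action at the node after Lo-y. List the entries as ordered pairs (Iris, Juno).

(6,0) (6,0) (6,0) (5,9) (8,2) (9,3) (1,9) (1,9) (1,9)

vs Hi/R: Juno plays Hi → (6, 0)
vs Hi/M: Juno plays Hi → (6, 0)
vs Hi/C: Juno plays Hi → (6, 0)
vs Lo/R: Juno plays Lo → Iris plays y at [Lo] → Juno plays R at [Lo-y] → Iris plays In at [Lo-y-R] → (5, 9)
vs Lo/M: Juno plays Lo → Iris plays y at [Lo] → Juno plays M at [Lo-y] → Iris plays w at [Lo-y-M] → (8, 2)
vs Lo/C: Juno plays Lo → Iris plays y at [Lo] → Juno plays C at [Lo-y] → (9, 3)
vs Mid/R: Juno plays Mid → (1, 9)
vs Mid/M: Juno plays Mid → (1, 9)
vs Mid/C: Juno plays Mid → (1, 9)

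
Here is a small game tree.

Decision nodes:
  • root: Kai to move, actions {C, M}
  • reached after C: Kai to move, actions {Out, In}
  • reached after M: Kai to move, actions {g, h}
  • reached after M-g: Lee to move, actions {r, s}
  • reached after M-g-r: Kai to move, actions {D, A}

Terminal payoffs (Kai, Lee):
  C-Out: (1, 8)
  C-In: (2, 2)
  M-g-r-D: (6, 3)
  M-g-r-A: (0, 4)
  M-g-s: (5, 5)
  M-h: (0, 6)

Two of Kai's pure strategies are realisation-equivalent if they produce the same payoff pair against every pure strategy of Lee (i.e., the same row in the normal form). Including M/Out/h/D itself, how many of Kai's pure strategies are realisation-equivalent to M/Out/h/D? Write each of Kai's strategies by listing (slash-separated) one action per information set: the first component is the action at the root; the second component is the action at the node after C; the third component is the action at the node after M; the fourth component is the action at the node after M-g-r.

4

Row for M/Out/h/D (columns r, s): (0,6) (0,6).
Under M/Out/h/D, Kai's choice at the node after C and at the node after M-g-r can never be reached regardless of what Lee does, so varying those choices leaves every outcome unchanged.
Holding the reachable choices fixed and varying the unreachable ones freely already gives 2 × 2 = 4 equivalent strategies.
No other strategy reproduces this row, so those 4 are the full class: M/Out/h/D, M/Out/h/A, M/In/h/D, M/In/h/A.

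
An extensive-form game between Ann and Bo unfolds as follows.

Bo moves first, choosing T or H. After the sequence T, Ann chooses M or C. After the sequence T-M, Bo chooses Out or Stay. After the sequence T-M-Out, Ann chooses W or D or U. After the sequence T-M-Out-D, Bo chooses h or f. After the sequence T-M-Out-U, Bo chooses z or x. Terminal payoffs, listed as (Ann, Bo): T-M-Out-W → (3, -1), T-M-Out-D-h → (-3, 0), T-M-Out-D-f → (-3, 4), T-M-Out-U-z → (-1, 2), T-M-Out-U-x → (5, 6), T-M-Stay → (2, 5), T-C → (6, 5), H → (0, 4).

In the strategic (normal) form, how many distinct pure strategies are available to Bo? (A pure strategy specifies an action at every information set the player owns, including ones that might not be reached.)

Bo owns the root with actions {T, H} — two choices.
Bo owns the node after T-M with actions {Out, Stay} — two choices.
Bo owns the node after T-M-Out-D with actions {h, f} — two choices.
Bo owns the node after T-M-Out-U with actions {z, x} — two choices.
A pure strategy fixes one action at each information set independently, so the count is the product 2 × 2 × 2 × 2 = 16.
(For reference, Ann has 6 pure strategies, giving a 16×6 normal-form matrix.)

16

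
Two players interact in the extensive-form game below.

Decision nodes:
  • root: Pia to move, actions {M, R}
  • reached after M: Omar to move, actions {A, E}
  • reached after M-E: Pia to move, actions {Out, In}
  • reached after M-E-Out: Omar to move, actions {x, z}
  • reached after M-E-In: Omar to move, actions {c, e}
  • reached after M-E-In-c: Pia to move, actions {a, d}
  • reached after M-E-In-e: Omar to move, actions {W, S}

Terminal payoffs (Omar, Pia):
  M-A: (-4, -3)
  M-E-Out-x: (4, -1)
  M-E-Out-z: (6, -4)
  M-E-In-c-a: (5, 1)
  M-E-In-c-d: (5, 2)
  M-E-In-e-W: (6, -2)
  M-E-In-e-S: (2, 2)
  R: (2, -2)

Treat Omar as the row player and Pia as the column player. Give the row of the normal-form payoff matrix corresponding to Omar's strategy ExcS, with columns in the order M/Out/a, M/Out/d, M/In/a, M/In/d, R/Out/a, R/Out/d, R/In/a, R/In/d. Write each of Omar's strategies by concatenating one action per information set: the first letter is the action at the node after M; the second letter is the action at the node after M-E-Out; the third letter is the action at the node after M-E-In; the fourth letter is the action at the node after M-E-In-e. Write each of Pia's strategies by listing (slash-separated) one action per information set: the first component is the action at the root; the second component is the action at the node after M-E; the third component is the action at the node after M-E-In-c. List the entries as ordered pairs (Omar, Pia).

(4,-1) (4,-1) (5,1) (5,2) (2,-2) (2,-2) (2,-2) (2,-2)

vs M/Out/a: Pia plays M → Omar plays E at [M] → Pia plays Out at [M-E] → Omar plays x at [M-E-Out] → (4, -1)
vs M/Out/d: Pia plays M → Omar plays E at [M] → Pia plays Out at [M-E] → Omar plays x at [M-E-Out] → (4, -1)
vs M/In/a: Pia plays M → Omar plays E at [M] → Pia plays In at [M-E] → Omar plays c at [M-E-In] → Pia plays a at [M-E-In-c] → (5, 1)
vs M/In/d: Pia plays M → Omar plays E at [M] → Pia plays In at [M-E] → Omar plays c at [M-E-In] → Pia plays d at [M-E-In-c] → (5, 2)
vs R/Out/a: Pia plays R → (2, -2)
vs R/Out/d: Pia plays R → (2, -2)
vs R/In/a: Pia plays R → (2, -2)
vs R/In/d: Pia plays R → (2, -2)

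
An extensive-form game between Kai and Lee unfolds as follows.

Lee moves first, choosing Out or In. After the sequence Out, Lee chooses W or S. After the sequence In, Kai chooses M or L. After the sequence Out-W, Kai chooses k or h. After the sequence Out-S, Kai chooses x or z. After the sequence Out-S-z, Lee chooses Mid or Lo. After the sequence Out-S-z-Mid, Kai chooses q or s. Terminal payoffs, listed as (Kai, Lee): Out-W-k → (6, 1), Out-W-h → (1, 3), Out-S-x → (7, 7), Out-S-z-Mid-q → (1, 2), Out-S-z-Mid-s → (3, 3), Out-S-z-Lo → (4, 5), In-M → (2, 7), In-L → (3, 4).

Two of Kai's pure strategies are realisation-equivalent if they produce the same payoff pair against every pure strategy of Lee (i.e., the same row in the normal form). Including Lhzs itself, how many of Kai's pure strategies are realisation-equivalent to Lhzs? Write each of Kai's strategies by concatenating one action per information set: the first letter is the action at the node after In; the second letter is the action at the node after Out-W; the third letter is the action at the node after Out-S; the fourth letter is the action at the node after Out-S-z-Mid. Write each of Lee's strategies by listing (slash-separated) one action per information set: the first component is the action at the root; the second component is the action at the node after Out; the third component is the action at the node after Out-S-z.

1

Row for Lhzs (columns Out/W/Mid, Out/W/Lo, Out/S/Mid, Out/S/Lo, In/W/Mid, In/W/Lo, In/S/Mid, In/S/Lo): (1,3) (1,3) (3,3) (4,5) (3,4) (3,4) (3,4) (3,4).
Every one of Kai's information sets is on the play path for some reply by Lee when Kai follows Lhzs.
Changing the action at any of them therefore changes at least one column, so only Lhzs itself gives this row.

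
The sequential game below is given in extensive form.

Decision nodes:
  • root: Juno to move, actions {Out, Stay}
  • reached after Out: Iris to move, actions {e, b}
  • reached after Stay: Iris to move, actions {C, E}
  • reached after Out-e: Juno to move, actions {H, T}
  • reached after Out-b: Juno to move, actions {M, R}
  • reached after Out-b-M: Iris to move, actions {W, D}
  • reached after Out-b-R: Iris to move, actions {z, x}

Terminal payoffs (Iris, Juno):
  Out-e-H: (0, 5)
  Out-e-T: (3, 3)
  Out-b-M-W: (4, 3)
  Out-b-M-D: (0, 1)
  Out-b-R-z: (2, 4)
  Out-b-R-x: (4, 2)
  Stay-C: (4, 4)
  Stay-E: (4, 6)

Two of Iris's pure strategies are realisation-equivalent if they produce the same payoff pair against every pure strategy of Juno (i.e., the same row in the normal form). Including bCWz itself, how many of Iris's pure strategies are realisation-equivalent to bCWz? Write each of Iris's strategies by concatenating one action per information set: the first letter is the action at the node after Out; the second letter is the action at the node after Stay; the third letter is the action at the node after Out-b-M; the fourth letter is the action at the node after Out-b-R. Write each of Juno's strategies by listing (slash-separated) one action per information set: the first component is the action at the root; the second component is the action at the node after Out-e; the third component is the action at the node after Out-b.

1

Row for bCWz (columns Out/H/M, Out/H/R, Out/T/M, Out/T/R, Stay/H/M, Stay/H/R, Stay/T/M, Stay/T/R): (4,3) (2,4) (4,3) (2,4) (4,4) (4,4) (4,4) (4,4).
Every one of Iris's information sets is on the play path for some reply by Juno when Iris follows bCWz.
Changing the action at any of them therefore changes at least one column, so only bCWz itself gives this row.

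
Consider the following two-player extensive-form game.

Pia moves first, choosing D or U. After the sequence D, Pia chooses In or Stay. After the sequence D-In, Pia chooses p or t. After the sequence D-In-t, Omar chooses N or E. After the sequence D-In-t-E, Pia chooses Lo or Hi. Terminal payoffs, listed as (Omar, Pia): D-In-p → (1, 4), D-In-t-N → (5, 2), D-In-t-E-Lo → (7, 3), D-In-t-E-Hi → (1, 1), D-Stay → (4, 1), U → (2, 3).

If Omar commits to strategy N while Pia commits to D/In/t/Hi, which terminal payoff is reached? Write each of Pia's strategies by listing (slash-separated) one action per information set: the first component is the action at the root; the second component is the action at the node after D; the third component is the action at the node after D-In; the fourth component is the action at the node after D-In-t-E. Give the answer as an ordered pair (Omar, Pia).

(5, 2)

Trace the play path from the root:
  Pia plays D
  Pia plays In at [D]
  Pia plays t at [D-In]
  Omar plays N at [D-In-t]
→ terminal payoff (5, 2).
(Pia's choice at the node after D-In-t-E is never reached on this path, so it doesn't affect the outcome.)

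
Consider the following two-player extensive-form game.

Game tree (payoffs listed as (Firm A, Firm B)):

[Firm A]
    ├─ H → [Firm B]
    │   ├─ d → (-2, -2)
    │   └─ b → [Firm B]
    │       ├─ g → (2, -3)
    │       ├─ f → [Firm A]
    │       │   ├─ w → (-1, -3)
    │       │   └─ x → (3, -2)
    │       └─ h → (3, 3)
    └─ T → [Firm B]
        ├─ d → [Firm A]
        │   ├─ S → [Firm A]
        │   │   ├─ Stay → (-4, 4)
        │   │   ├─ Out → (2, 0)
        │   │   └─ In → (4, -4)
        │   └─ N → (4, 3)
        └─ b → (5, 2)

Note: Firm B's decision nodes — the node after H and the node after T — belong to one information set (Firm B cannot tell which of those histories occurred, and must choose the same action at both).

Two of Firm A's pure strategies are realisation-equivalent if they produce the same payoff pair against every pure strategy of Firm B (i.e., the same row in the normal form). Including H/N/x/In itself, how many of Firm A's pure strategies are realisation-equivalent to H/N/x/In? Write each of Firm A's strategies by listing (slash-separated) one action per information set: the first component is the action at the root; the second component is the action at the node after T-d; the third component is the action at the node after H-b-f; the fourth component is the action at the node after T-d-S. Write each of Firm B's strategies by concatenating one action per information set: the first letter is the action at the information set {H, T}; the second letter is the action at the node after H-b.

Row for H/N/x/In (columns dg, df, dh, bg, bf, bh): (-2,-2) (-2,-2) (-2,-2) (2,-3) (3,-2) (3,3).
Under H/N/x/In, Firm A's choice at the node after T-d and at the node after T-d-S can never be reached regardless of what Firm B does, so varying those choices leaves every outcome unchanged.
Holding the reachable choices fixed and varying the unreachable ones freely already gives 2 × 3 = 6 equivalent strategies.
No other strategy reproduces this row, so those 6 are the full class: H/S/x/Stay, H/S/x/Out, H/S/x/In, H/N/x/Stay, H/N/x/Out, H/N/x/In.

6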